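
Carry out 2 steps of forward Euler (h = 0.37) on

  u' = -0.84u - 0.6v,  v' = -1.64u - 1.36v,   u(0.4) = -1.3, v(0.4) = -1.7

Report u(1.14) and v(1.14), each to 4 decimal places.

-0.3450, 0.2870

Euler on (u,v): u_{n+1} = u_n + h·u', v_{n+1} = v_n + h·v'.
0.400000: (-1.300000, -1.700000); f=(2.112000, 4.444000) → (-0.518560, -0.055720)
0.770000: (-0.518560, -0.055720); f=(0.469022, 0.926218) → (-0.345022, 0.286981)
(u(1.14), v(1.14)) ≈ (-0.3450, 0.2870)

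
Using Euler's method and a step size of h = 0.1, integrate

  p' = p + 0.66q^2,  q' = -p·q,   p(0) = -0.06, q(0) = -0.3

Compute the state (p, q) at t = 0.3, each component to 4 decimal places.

-0.0600, -0.3054

Euler on (p,q): p_{n+1} = p_n + h·p', q_{n+1} = q_n + h·q'.
0.000000: (-0.060000, -0.300000); f=(-0.000600, -0.018000) → (-0.060060, -0.301800)
0.100000: (-0.060060, -0.301800); f=(0.000055, -0.018126) → (-0.060055, -0.303613)
0.200000: (-0.060055, -0.303613); f=(0.000785, -0.018233) → (-0.059976, -0.305436)
(p(0.3), q(0.3)) ≈ (-0.0600, -0.3054)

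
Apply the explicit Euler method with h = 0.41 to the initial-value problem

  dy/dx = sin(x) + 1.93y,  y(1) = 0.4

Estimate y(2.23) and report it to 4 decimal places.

Euler: y_{n+1} = y_n + h·f(x_n, y_n).
x=1.000000, y=0.400000: f=1.613471 → y ← 0.400000 + 0.41·1.613471 = 1.061523
x=1.410000, y=1.061523: f=3.035840 → y ← 1.061523 + 0.41·3.035840 = 2.306217
x=1.820000, y=2.306217: f=5.420109 → y ← 2.306217 + 0.41·5.420109 = 4.528462
y(2.23) ≈ 4.5285

4.5285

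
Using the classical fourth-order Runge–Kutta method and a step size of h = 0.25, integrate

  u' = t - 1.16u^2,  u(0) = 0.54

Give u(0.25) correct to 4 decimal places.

0.4954

RK4: k1 = f(t_n, u_n); k2 = f(t_n + h/2, u_n + (h/2)·k1); k3 = f(t_n + h/2, u_n + (h/2)·k2); k4 = f(t_n + h, u_n + h·k3); u_{n+1} = u_n + (h/6)·(k1 + 2k2 + 2k3 + k4).
t=0.000000, u=0.540000:
  k1 = f(0.000000, 0.540000) = -0.338256
  k2 = f(0.125000, 0.497718) = -0.162359
  k3 = f(0.125000, 0.519705) = -0.188308
  k4 = f(0.250000, 0.492923) = -0.031849
  u ← 0.540000 + (0.25/6)·(k1 + 2k2 + 2k3 + k4) = 0.495357
u(0.25) ≈ 0.4954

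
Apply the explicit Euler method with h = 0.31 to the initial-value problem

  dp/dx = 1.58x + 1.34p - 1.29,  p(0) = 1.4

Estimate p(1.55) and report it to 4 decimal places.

Euler: p_{n+1} = p_n + h·f(x_n, p_n).
x=0.000000, p=1.400000: f=0.586000 → p ← 1.400000 + 0.31·0.586000 = 1.581660
x=0.310000, p=1.581660: f=1.319224 → p ← 1.581660 + 0.31·1.319224 = 1.990620
x=0.620000, p=1.990620: f=2.357030 → p ← 1.990620 + 0.31·2.357030 = 2.721299
x=0.930000, p=2.721299: f=3.825941 → p ← 2.721299 + 0.31·3.825941 = 3.907341
x=1.240000, p=3.907341: f=5.905036 → p ← 3.907341 + 0.31·5.905036 = 5.737902
p(1.55) ≈ 5.7379

5.7379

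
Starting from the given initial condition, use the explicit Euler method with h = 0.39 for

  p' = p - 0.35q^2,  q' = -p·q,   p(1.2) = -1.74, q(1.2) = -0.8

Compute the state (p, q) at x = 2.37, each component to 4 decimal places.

Euler on (p,q): p_{n+1} = p_n + h·p', q_{n+1} = q_n + h·q'.
1.200000: (-1.740000, -0.800000); f=(-1.964000, -1.392000) → (-2.505960, -1.342880)
1.590000: (-2.505960, -1.342880); f=(-3.137124, -3.365204) → (-3.729438, -2.655309)
1.980000: (-3.729438, -2.655309); f=(-6.197172, -9.902813) → (-6.146336, -6.517406)
(p(2.37), q(2.37)) ≈ (-6.1463, -6.5174)

-6.1463, -6.5174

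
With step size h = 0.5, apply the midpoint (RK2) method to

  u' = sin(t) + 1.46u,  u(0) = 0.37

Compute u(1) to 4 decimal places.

Midpoint: k1 = f(t_n, u_n); k2 = f(t_n + h/2, u_n + (h/2)·k1); u_{n+1} = u_n + h·k2.
t=0.000000, u=0.370000:
  k1 = f(0.000000, 0.370000) = 0.540200
  k2 = f(0.250000, 0.505050) = 0.984777
  u ← 0.370000 + 0.5·0.984777 = 0.862388
t=0.500000, u=0.862388:
  k1 = f(0.500000, 0.862388) = 1.738513
  k2 = f(0.750000, 1.297017) = 2.575283
  u ← 0.862388 + 0.5·2.575283 = 2.150030
u(1) ≈ 2.1500

2.1500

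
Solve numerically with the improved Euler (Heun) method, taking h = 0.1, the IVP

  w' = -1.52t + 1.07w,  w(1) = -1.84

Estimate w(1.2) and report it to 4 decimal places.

-2.6486

Heun: k1 = f(t_n, w_n); k2 = f(t_n + h, w_n + h·k1); w_{n+1} = w_n + (h/2)·(k1 + k2).
t=1.000000, w=-1.840000:
  k1 = f(1.000000, -1.840000) = -3.488800
  k2 = f(1.100000, -2.188880) = -4.014102
  w ← -1.840000 + (0.1/2)·(-3.488800 + (-4.014102)) = -2.215145
t=1.100000, w=-2.215145:
  k1 = f(1.100000, -2.215145) = -4.042205
  k2 = f(1.200000, -2.619366) = -4.626721
  w ← -2.215145 + (0.1/2)·(-4.042205 + (-4.626721)) = -2.648591
w(1.2) ≈ -2.6486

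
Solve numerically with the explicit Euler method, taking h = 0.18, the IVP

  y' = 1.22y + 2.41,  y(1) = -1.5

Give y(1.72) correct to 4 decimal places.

-0.9236

Euler: y_{n+1} = y_n + h·f(s_n, y_n).
s=1.000000, y=-1.500000: f=0.580000 → y ← -1.500000 + 0.18·0.580000 = -1.395600
s=1.180000, y=-1.395600: f=0.707368 → y ← -1.395600 + 0.18·0.707368 = -1.268274
s=1.360000, y=-1.268274: f=0.862706 → y ← -1.268274 + 0.18·0.862706 = -1.112987
s=1.540000, y=-1.112987: f=1.052156 → y ← -1.112987 + 0.18·1.052156 = -0.923599
y(1.72) ≈ -0.9236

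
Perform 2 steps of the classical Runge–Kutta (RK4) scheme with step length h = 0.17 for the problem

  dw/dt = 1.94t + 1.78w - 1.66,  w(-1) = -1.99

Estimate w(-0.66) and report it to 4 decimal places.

RK4: k1 = f(t_n, w_n); k2 = f(t_n + h/2, w_n + (h/2)·k1); k3 = f(t_n + h/2, w_n + (h/2)·k2); k4 = f(t_n + h, w_n + h·k3); w_{n+1} = w_n + (h/6)·(k1 + 2k2 + 2k3 + k4).
t=-1.000000, w=-1.990000:
  k1 = f(-1.000000, -1.990000) = -7.142200
  k2 = f(-0.915000, -2.597087) = -8.057915
  k3 = f(-0.915000, -2.674923) = -8.196463
  k4 = f(-0.830000, -3.383399) = -9.292650
  w ← -1.990000 + (0.17/6)·(k1 + 2k2 + 2k3 + k4) = -3.376735
t=-0.830000, w=-3.376735:
  k1 = f(-0.830000, -3.376735) = -9.280789
  k2 = f(-0.745000, -4.165603) = -10.520073
  k3 = f(-0.745000, -4.270942) = -10.707576
  k4 = f(-0.660000, -5.197023) = -12.191102
  w ← -3.376735 + (0.17/6)·(k1 + 2k2 + 2k3 + k4) = -5.188006
w(-0.66) ≈ -5.1880

-5.1880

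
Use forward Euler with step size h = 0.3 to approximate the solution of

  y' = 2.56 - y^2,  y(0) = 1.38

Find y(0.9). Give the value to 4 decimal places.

1.6000

Euler: y_{n+1} = y_n + h·f(x_n, y_n).
x=0.000000, y=1.380000: f=0.655600 → y ← 1.380000 + 0.3·0.655600 = 1.576680
x=0.300000, y=1.576680: f=0.074080 → y ← 1.576680 + 0.3·0.074080 = 1.598904
x=0.600000, y=1.598904: f=0.003506 → y ← 1.598904 + 0.3·0.003506 = 1.599956
y(0.9) ≈ 1.6000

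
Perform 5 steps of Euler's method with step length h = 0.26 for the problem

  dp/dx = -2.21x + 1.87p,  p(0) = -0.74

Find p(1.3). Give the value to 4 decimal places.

Euler: p_{n+1} = p_n + h·f(x_n, p_n).
x=0.000000, p=-0.740000: f=-1.383800 → p ← -0.740000 + 0.26·(-1.383800) = -1.099788
x=0.260000, p=-1.099788: f=-2.631204 → p ← -1.099788 + 0.26·(-2.631204) = -1.783901
x=0.520000, p=-1.783901: f=-4.485095 → p ← -1.783901 + 0.26·(-4.485095) = -2.950026
x=0.780000, p=-2.950026: f=-7.240348 → p ← -2.950026 + 0.26·(-7.240348) = -4.832516
x=1.040000, p=-4.832516: f=-11.335205 → p ← -4.832516 + 0.26·(-11.335205) = -7.779669
p(1.3) ≈ -7.7797

-7.7797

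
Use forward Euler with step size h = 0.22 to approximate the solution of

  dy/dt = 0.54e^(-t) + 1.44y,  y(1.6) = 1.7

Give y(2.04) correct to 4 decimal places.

Euler: y_{n+1} = y_n + h·f(t_n, y_n).
t=1.600000, y=1.700000: f=2.557024 → y ← 1.700000 + 0.22·2.557024 = 2.262545
t=1.820000, y=2.262545: f=3.345559 → y ← 2.262545 + 0.22·3.345559 = 2.998568
y(2.04) ≈ 2.9986

2.9986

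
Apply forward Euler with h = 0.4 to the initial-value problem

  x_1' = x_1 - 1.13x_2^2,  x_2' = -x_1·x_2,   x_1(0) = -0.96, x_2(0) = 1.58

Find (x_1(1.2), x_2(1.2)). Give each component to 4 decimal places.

Euler on (x_1,x_2): x_1_{n+1} = x_1_n + h·x_1', x_2_{n+1} = x_2_n + h·x_2'.
0.000000: (-0.960000, 1.580000); f=(-3.780932, 1.516800) → (-2.472373, 2.186720)
0.400000: (-2.472373, 2.186720); f=(-7.875744, 5.406387) → (-5.622670, 4.349275)
0.800000: (-5.622670, 4.349275); f=(-26.997967, 24.454539) → (-16.421857, 14.131090)
(x_1(1.2), x_2(1.2)) ≈ (-16.4219, 14.1311)

-16.4219, 14.1311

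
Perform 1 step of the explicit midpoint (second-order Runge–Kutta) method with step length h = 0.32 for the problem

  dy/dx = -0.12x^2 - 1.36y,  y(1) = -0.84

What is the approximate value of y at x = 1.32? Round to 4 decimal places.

-0.5973

Midpoint: k1 = f(x_n, y_n); k2 = f(x_n + h/2, y_n + (h/2)·k1); y_{n+1} = y_n + h·k2.
x=1.000000, y=-0.840000:
  k1 = f(1.000000, -0.840000) = 1.022400
  k2 = f(1.160000, -0.676416) = 0.758454
  y ← -0.840000 + 0.32·0.758454 = -0.597295
y(1.32) ≈ -0.5973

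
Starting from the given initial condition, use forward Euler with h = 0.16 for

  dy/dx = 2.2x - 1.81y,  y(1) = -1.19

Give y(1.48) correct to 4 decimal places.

Euler: y_{n+1} = y_n + h·f(x_n, y_n).
x=1.000000, y=-1.190000: f=4.353900 → y ← -1.190000 + 0.16·4.353900 = -0.493376
x=1.160000, y=-0.493376: f=3.445011 → y ← -0.493376 + 0.16·3.445011 = 0.057826
x=1.320000, y=0.057826: f=2.799336 → y ← 0.057826 + 0.16·2.799336 = 0.505719
y(1.48) ≈ 0.5057

0.5057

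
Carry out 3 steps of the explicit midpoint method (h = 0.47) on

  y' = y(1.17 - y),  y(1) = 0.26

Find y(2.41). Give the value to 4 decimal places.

Midpoint: k1 = f(t_n, y_n); k2 = f(t_n + h/2, y_n + (h/2)·k1); y_{n+1} = y_n + h·k2.
t=1.000000, y=0.260000:
  k1 = f(1.000000, 0.260000) = 0.236600
  k2 = f(1.235000, 0.315601) = 0.269649
  y ← 0.260000 + 0.47·0.269649 = 0.386735
t=1.470000, y=0.386735:
  k1 = f(1.470000, 0.386735) = 0.302916
  k2 = f(1.705000, 0.457920) = 0.326076
  y ← 0.386735 + 0.47·0.326076 = 0.539991
t=1.940000, y=0.539991:
  k1 = f(1.940000, 0.539991) = 0.340199
  k2 = f(2.175000, 0.619938) = 0.341004
  y ← 0.539991 + 0.47·0.341004 = 0.700263
y(2.41) ≈ 0.7003

0.7003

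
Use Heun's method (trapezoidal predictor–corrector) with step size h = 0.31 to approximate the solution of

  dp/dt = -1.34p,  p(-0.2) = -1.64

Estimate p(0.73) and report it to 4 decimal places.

Heun: k1 = f(t_n, p_n); k2 = f(t_n + h, p_n + h·k1); p_{n+1} = p_n + (h/2)·(k1 + k2).
t=-0.200000, p=-1.640000:
  k1 = f(-0.200000, -1.640000) = 2.197600
  k2 = f(0.110000, -0.958744) = 1.284717
  p ← -1.640000 + (0.31/2)·(2.197600 + 1.284717) = -1.100241
t=0.110000, p=-1.100241:
  k1 = f(0.110000, -1.100241) = 1.474323
  k2 = f(0.420000, -0.643201) = 0.861889
  p ← -1.100241 + (0.31/2)·(1.474323 + 0.861889) = -0.738128
t=0.420000, p=-0.738128:
  k1 = f(0.420000, -0.738128) = 0.989092
  k2 = f(0.730000, -0.431510) = 0.578223
  p ← -0.738128 + (0.31/2)·(0.989092 + 0.578223) = -0.495194
p(0.73) ≈ -0.4952

-0.4952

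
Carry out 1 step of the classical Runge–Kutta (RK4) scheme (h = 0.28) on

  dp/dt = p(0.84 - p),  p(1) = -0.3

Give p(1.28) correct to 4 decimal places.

RK4: k1 = f(t_n, p_n); k2 = f(t_n + h/2, p_n + (h/2)·k1); k3 = f(t_n + h/2, p_n + (h/2)·k2); k4 = f(t_n + h, p_n + h·k3); p_{n+1} = p_n + (h/6)·(k1 + 2k2 + 2k3 + k4).
t=1.000000, p=-0.300000:
  k1 = f(1.000000, -0.300000) = -0.342000
  k2 = f(1.140000, -0.347880) = -0.413240
  k3 = f(1.140000, -0.357854) = -0.428656
  k4 = f(1.280000, -0.420024) = -0.529240
  p ← -0.300000 + (0.28/6)·(k1 + 2k2 + 2k3 + k4) = -0.419235
p(1.28) ≈ -0.4192

-0.4192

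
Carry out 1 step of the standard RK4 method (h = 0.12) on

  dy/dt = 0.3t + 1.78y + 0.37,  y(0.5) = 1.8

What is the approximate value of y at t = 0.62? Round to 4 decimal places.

2.3005

RK4: k1 = f(t_n, y_n); k2 = f(t_n + h/2, y_n + (h/2)·k1); k3 = f(t_n + h/2, y_n + (h/2)·k2); k4 = f(t_n + h, y_n + h·k3); y_{n+1} = y_n + (h/6)·(k1 + 2k2 + 2k3 + k4).
t=0.500000, y=1.800000:
  k1 = f(0.500000, 1.800000) = 3.724000
  k2 = f(0.560000, 2.023440) = 4.139723
  k3 = f(0.560000, 2.048383) = 4.184122
  k4 = f(0.620000, 2.302095) = 4.653729
  y ← 1.800000 + (0.12/6)·(k1 + 2k2 + 2k3 + k4) = 2.300508
y(0.62) ≈ 2.3005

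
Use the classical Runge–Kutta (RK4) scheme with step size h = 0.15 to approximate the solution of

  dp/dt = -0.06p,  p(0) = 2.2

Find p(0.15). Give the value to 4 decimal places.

2.1803

RK4: k1 = f(t_n, p_n); k2 = f(t_n + h/2, p_n + (h/2)·k1); k3 = f(t_n + h/2, p_n + (h/2)·k2); k4 = f(t_n + h, p_n + h·k3); p_{n+1} = p_n + (h/6)·(k1 + 2k2 + 2k3 + k4).
t=0.000000, p=2.200000:
  k1 = f(0.000000, 2.200000) = -0.132000
  k2 = f(0.075000, 2.190100) = -0.131406
  k3 = f(0.075000, 2.190145) = -0.131409
  k4 = f(0.150000, 2.180289) = -0.130817
  p ← 2.200000 + (0.15/6)·(k1 + 2k2 + 2k3 + k4) = 2.180289
p(0.15) ≈ 2.1803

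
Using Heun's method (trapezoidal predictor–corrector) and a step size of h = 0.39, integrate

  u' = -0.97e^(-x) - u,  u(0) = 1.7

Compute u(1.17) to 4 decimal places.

0.2097

Heun: k1 = f(x_n, u_n); k2 = f(x_n + h, u_n + h·k1); u_{n+1} = u_n + (h/2)·(k1 + k2).
x=0.000000, u=1.700000:
  k1 = f(0.000000, 1.700000) = -2.670000
  k2 = f(0.390000, 0.658700) = -1.315445
  u ← 1.700000 + (0.39/2)·(-2.670000 + (-1.315445)) = 0.922838
x=0.390000, u=0.922838:
  k1 = f(0.390000, 0.922838) = -1.579583
  k2 = f(0.780000, 0.306801) = -0.751455
  u ← 0.922838 + (0.39/2)·(-1.579583 + (-0.751455)) = 0.468286
x=0.780000, u=0.468286:
  k1 = f(0.780000, 0.468286) = -0.912940
  k2 = f(1.170000, 0.112239) = -0.413295
  u ← 0.468286 + (0.39/2)·(-0.912940 + (-0.413295)) = 0.209670
u(1.17) ≈ 0.2097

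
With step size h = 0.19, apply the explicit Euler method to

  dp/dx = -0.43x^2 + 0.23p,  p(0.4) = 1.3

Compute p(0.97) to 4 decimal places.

Euler: p_{n+1} = p_n + h·f(x_n, p_n).
x=0.400000, p=1.300000: f=0.230200 → p ← 1.300000 + 0.19·0.230200 = 1.343738
x=0.590000, p=1.343738: f=0.159377 → p ← 1.343738 + 0.19·0.159377 = 1.374020
x=0.780000, p=1.374020: f=0.054413 → p ← 1.374020 + 0.19·0.054413 = 1.384358
p(0.97) ≈ 1.3844

1.3844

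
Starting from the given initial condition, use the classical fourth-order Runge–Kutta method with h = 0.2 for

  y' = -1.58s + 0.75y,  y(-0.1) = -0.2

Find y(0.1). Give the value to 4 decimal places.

RK4: k1 = f(s_n, y_n); k2 = f(s_n + h/2, y_n + (h/2)·k1); k3 = f(s_n + h/2, y_n + (h/2)·k2); k4 = f(s_n + h, y_n + h·k3); y_{n+1} = y_n + (h/6)·(k1 + 2k2 + 2k3 + k4).
s=-0.100000, y=-0.200000:
  k1 = f(-0.100000, -0.200000) = 0.008000
  k2 = f(0.000000, -0.199200) = -0.149400
  k3 = f(0.000000, -0.214940) = -0.161205
  k4 = f(0.100000, -0.232241) = -0.332181
  y ← -0.200000 + (0.2/6)·(k1 + 2k2 + 2k3 + k4) = -0.231513
y(0.1) ≈ -0.2315

-0.2315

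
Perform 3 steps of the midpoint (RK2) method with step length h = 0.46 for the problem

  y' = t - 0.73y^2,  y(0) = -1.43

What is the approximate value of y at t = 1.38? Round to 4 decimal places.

Midpoint: k1 = f(t_n, y_n); k2 = f(t_n + h/2, y_n + (h/2)·k1); y_{n+1} = y_n + h·k2.
t=0.000000, y=-1.430000:
  k1 = f(0.000000, -1.430000) = -1.492777
  k2 = f(0.230000, -1.773339) = -2.065653
  y ← -1.430000 + 0.46·(-2.065653) = -2.380200
t=0.460000, y=-2.380200:
  k1 = f(0.460000, -2.380200) = -3.675708
  k2 = f(0.690000, -3.225613) = -6.905344
  y ← -2.380200 + 0.46·(-6.905344) = -5.556659
t=0.920000, y=-5.556659:
  k1 = f(0.920000, -5.556659) = -21.619814
  k2 = f(1.150000, -10.529216) = -79.781003
  y ← -5.556659 + 0.46·(-79.781003) = -42.255920
y(1.38) ≈ -42.2559

-42.2559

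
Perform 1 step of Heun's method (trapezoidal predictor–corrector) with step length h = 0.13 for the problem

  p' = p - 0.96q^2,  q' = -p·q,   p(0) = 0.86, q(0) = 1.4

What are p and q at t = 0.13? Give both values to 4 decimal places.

Heun on (p,q): k1 = f(t_n, state_n); k2 = f(t_n + h, state_n + h·k1); state_{n+1} = state_n + (h/2)·(k1 + k2).
0.000000: (0.860000, 1.400000)
  k1 = (-1.021600, -1.204000)
  predictor → (0.727192, 1.243480)
  k2 = (-0.757201, -0.904249)
  → (0.744378, 1.262964)
(p(0.13), q(0.13)) ≈ (0.7444, 1.2630)

0.7444, 1.2630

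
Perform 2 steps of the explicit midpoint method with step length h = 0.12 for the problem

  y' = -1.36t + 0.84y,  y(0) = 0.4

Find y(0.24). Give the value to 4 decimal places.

Midpoint: k1 = f(t_n, y_n); k2 = f(t_n + h/2, y_n + (h/2)·k1); y_{n+1} = y_n + h·k2.
t=0.000000, y=0.400000:
  k1 = f(0.000000, 0.400000) = 0.336000
  k2 = f(0.060000, 0.420160) = 0.271334
  y ← 0.400000 + 0.12·0.271334 = 0.432560
t=0.120000, y=0.432560:
  k1 = f(0.120000, 0.432560) = 0.200151
  k2 = f(0.180000, 0.444569) = 0.128638
  y ← 0.432560 + 0.12·0.128638 = 0.447997
y(0.24) ≈ 0.4480

0.4480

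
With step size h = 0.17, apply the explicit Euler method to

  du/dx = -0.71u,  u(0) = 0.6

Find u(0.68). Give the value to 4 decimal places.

Euler: u_{n+1} = u_n + h·f(x_n, u_n).
x=0.000000, u=0.600000: f=-0.426000 → u ← 0.600000 + 0.17·(-0.426000) = 0.527580
x=0.170000, u=0.527580: f=-0.374582 → u ← 0.527580 + 0.17·(-0.374582) = 0.463901
x=0.340000, u=0.463901: f=-0.329370 → u ← 0.463901 + 0.17·(-0.329370) = 0.407908
x=0.510000, u=0.407908: f=-0.289615 → u ← 0.407908 + 0.17·(-0.289615) = 0.358674
u(0.68) ≈ 0.3587

0.3587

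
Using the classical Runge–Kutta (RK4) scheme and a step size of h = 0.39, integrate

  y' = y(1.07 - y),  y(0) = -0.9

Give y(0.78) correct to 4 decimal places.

-41.3345

RK4: k1 = f(t_n, y_n); k2 = f(t_n + h/2, y_n + (h/2)·k1); k3 = f(t_n + h/2, y_n + (h/2)·k2); k4 = f(t_n + h, y_n + h·k3); y_{n+1} = y_n + (h/6)·(k1 + 2k2 + 2k3 + k4).
t=0.000000, y=-0.900000:
  k1 = f(0.000000, -0.900000) = -1.773000
  k2 = f(0.195000, -1.245735) = -2.884792
  k3 = f(0.195000, -1.462534) = -3.703919
  k4 = f(0.390000, -2.344528) = -8.005459
  y ← -0.900000 + (0.39/6)·(k1 + 2k2 + 2k3 + k4) = -2.392132
t=0.390000, y=-2.392132:
  k1 = f(0.390000, -2.392132) = -8.281878
  k2 = f(0.585000, -4.007099) = -20.344434
  k3 = f(0.585000, -6.359297) = -47.245105
  k4 = f(0.780000, -20.817723) = -455.652556
  y ← -2.392132 + (0.39/6)·(k1 + 2k2 + 2k3 + k4) = -41.334511
y(0.78) ≈ -41.3345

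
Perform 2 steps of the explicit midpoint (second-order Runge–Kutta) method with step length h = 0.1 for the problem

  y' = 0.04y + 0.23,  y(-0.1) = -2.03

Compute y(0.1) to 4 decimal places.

Midpoint: k1 = f(x_n, y_n); k2 = f(x_n + h/2, y_n + (h/2)·k1); y_{n+1} = y_n + h·k2.
x=-0.100000, y=-2.030000:
  k1 = f(-0.100000, -2.030000) = 0.148800
  k2 = f(-0.050000, -2.022560) = 0.149098
  y ← -2.030000 + 0.1·0.149098 = -2.015090
x=0.000000, y=-2.015090:
  k1 = f(0.000000, -2.015090) = 0.149396
  k2 = f(0.050000, -2.007620) = 0.149695
  y ← -2.015090 + 0.1·0.149695 = -2.000121
y(0.1) ≈ -2.0001

-2.0001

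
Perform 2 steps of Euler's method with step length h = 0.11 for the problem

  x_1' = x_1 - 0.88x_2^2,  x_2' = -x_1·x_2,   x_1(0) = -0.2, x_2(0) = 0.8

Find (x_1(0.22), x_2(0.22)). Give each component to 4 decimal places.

Euler on (x_1,x_2): x_1_{n+1} = x_1_n + h·x_1', x_2_{n+1} = x_2_n + h·x_2'.
0.000000: (-0.200000, 0.800000); f=(-0.763200, 0.160000) → (-0.283952, 0.817600)
0.110000: (-0.283952, 0.817600); f=(-0.872205, 0.232159) → (-0.379895, 0.843138)
(x_1(0.22), x_2(0.22)) ≈ (-0.3799, 0.8431)

-0.3799, 0.8431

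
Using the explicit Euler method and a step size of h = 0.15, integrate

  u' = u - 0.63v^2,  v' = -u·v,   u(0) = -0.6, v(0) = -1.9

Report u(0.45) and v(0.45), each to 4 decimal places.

Euler on (u,v): u_{n+1} = u_n + h·u', v_{n+1} = v_n + h·v'.
0.000000: (-0.600000, -1.900000); f=(-2.874300, -1.140000) → (-1.031145, -2.071000)
0.150000: (-1.031145, -2.071000); f=(-3.733241, -2.135501) → (-1.591131, -2.391325)
0.300000: (-1.591131, -2.391325); f=(-5.193746, -3.804912) → (-2.370193, -2.962062)
(u(0.45), v(0.45)) ≈ (-2.3702, -2.9621)

-2.3702, -2.9621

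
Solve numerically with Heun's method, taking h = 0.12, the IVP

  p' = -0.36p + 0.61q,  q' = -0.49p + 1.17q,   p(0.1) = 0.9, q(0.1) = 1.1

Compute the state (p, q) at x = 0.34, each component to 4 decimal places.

0.9952, 1.3280

Heun on (p,q): k1 = f(x_n, state_n); k2 = f(x_n + h, state_n + h·k1); state_{n+1} = state_n + (h/2)·(k1 + k2).
0.100000: (0.900000, 1.100000)
  k1 = (0.347000, 0.846000)
  predictor → (0.941640, 1.201520)
  k2 = (0.393937, 0.944375)
  → (0.944456, 1.207422)
0.220000: (0.944456, 1.207422)
  k1 = (0.396523, 0.949901)
  predictor → (0.992039, 1.321411)
  k2 = (0.448926, 1.059951)
  → (0.995183, 1.328014)
(p(0.34), q(0.34)) ≈ (0.9952, 1.3280)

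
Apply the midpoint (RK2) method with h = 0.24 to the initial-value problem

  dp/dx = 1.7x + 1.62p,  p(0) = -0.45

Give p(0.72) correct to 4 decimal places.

Midpoint: k1 = f(x_n, p_n); k2 = f(x_n + h/2, p_n + (h/2)·k1); p_{n+1} = p_n + h·k2.
x=0.000000, p=-0.450000:
  k1 = f(0.000000, -0.450000) = -0.729000
  k2 = f(0.120000, -0.537480) = -0.666718
  p ← -0.450000 + 0.24·(-0.666718) = -0.610012
x=0.240000, p=-0.610012:
  k1 = f(0.240000, -0.610012) = -0.580220
  k2 = f(0.360000, -0.679639) = -0.489015
  p ← -0.610012 + 0.24·(-0.489015) = -0.727376
x=0.480000, p=-0.727376:
  k1 = f(0.480000, -0.727376) = -0.362349
  k2 = f(0.600000, -0.770858) = -0.228789
  p ← -0.727376 + 0.24·(-0.228789) = -0.782285
p(0.72) ≈ -0.7823

-0.7823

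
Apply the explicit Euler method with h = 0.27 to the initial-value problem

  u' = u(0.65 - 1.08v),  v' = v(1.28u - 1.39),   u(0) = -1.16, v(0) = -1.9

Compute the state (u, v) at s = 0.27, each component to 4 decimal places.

-2.0063, -0.4252

Euler on (u,v): u_{n+1} = u_n + h·u', v_{n+1} = v_n + h·v'.
0.000000: (-1.160000, -1.900000); f=(-3.134320, 5.462120) → (-2.006266, -0.425228)
(u(0.27), v(0.27)) ≈ (-2.0063, -0.4252)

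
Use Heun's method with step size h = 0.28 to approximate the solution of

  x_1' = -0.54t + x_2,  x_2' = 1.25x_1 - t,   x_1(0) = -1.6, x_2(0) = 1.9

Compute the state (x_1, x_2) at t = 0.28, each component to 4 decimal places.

-1.1676, 1.3939

Heun on (x_1,x_2): k1 = f(t_n, state_n); k2 = f(t_n + h, state_n + h·k1); state_{n+1} = state_n + (h/2)·(k1 + k2).
0.000000: (-1.600000, 1.900000)
  k1 = (1.900000, -2.000000)
  predictor → (-1.068000, 1.340000)
  k2 = (1.188800, -1.615000)
  → (-1.167568, 1.393900)
(x_1(0.28), x_2(0.28)) ≈ (-1.1676, 1.3939)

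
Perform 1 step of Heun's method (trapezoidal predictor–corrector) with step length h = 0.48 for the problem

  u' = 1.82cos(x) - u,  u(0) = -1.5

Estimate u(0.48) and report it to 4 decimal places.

Heun: k1 = f(x_n, u_n); k2 = f(x_n + h, u_n + h·k1); u_{n+1} = u_n + (h/2)·(k1 + k2).
x=0.000000, u=-1.500000:
  k1 = f(0.000000, -1.500000) = 3.320000
  k2 = f(0.480000, 0.093600) = 1.520731
  u ← -1.500000 + (0.48/2)·(3.320000 + 1.520731) = -0.338225
u(0.48) ≈ -0.3382

-0.3382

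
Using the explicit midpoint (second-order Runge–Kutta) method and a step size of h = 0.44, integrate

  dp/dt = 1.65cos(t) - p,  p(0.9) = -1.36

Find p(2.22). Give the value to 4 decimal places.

Midpoint: k1 = f(t_n, p_n); k2 = f(t_n + h/2, p_n + (h/2)·k1); p_{n+1} = p_n + h·k2.
t=0.900000, p=-1.360000:
  k1 = f(0.900000, -1.360000) = 2.385656
  k2 = f(1.120000, -0.835156) = 1.554032
  p ← -1.360000 + 0.44·1.554032 = -0.676226
t=1.340000, p=-0.676226:
  k1 = f(1.340000, -0.676226) = 1.053668
  k2 = f(1.560000, -0.444419) = 0.462233
  p ← -0.676226 + 0.44·0.462233 = -0.472844
t=1.780000, p=-0.472844:
  k1 = f(1.780000, -0.472844) = 0.130170
  k2 = f(2.000000, -0.444206) = -0.242436
  p ← -0.472844 + 0.44·(-0.242436) = -0.579516
p(2.22) ≈ -0.5795

-0.5795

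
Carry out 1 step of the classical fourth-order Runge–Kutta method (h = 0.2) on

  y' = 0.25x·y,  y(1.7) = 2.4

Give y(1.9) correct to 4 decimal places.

2.6260

RK4: k1 = f(x_n, y_n); k2 = f(x_n + h/2, y_n + (h/2)·k1); k3 = f(x_n + h/2, y_n + (h/2)·k2); k4 = f(x_n + h, y_n + h·k3); y_{n+1} = y_n + (h/6)·(k1 + 2k2 + 2k3 + k4).
x=1.700000, y=2.400000:
  k1 = f(1.700000, 2.400000) = 1.020000
  k2 = f(1.800000, 2.502000) = 1.125900
  k3 = f(1.800000, 2.512590) = 1.130665
  k4 = f(1.900000, 2.626133) = 1.247413
  y ← 2.400000 + (0.2/6)·(k1 + 2k2 + 2k3 + k4) = 2.626018
y(1.9) ≈ 2.6260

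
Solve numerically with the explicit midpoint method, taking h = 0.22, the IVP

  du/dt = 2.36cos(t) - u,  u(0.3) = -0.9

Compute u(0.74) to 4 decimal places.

0.1270

Midpoint: k1 = f(t_n, u_n); k2 = f(t_n + h/2, u_n + (h/2)·k1); u_{n+1} = u_n + h·k2.
t=0.300000, u=-0.900000:
  k1 = f(0.300000, -0.900000) = 3.154594
  k2 = f(0.410000, -0.552995) = 2.717400
  u ← -0.900000 + 0.22·2.717400 = -0.302172
t=0.520000, u=-0.302172:
  k1 = f(0.520000, -0.302172) = 2.350225
  k2 = f(0.630000, -0.043647) = 1.950592
  u ← -0.302172 + 0.22·1.950592 = 0.126958
u(0.74) ≈ 0.1270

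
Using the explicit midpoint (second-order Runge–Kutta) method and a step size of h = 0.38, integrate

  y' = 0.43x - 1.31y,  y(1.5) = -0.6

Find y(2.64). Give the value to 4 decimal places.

Midpoint: k1 = f(x_n, y_n); k2 = f(x_n + h/2, y_n + (h/2)·k1); y_{n+1} = y_n + h·k2.
x=1.500000, y=-0.600000:
  k1 = f(1.500000, -0.600000) = 1.431000
  k2 = f(1.690000, -0.328110) = 1.156524
  y ← -0.600000 + 0.38·1.156524 = -0.160521
x=1.880000, y=-0.160521:
  k1 = f(1.880000, -0.160521) = 1.018682
  k2 = f(2.070000, 0.033029) = 0.846832
  y ← -0.160521 + 0.38·0.846832 = 0.161275
x=2.260000, y=0.161275:
  k1 = f(2.260000, 0.161275) = 0.760529
  k2 = f(2.450000, 0.305776) = 0.652933
  y ← 0.161275 + 0.38·0.652933 = 0.409390
y(2.64) ≈ 0.4094

0.4094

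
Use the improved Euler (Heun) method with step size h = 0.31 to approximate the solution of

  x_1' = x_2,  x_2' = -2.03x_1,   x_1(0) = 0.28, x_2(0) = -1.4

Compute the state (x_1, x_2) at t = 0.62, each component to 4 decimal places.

-0.6099, -1.1851

Heun on (x_1,x_2): k1 = f(t_n, state_n); k2 = f(t_n + h, state_n + h·k1); state_{n+1} = state_n + (h/2)·(k1 + k2).
0.000000: (0.280000, -1.400000)
  k1 = (-1.400000, -0.568400)
  predictor → (-0.154000, -1.576204)
  k2 = (-1.576204, 0.312620)
  → (-0.181312, -1.439646)
0.310000: (-0.181312, -1.439646)
  k1 = (-1.439646, 0.368063)
  predictor → (-0.627602, -1.325546)
  k2 = (-1.325546, 1.274032)
  → (-0.609916, -1.185121)
(x_1(0.62), x_2(0.62)) ≈ (-0.6099, -1.1851)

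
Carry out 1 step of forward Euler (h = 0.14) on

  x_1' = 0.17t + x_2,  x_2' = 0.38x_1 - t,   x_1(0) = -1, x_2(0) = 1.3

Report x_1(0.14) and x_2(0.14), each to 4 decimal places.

Euler on (x_1,x_2): x_1_{n+1} = x_1_n + h·x_1', x_2_{n+1} = x_2_n + h·x_2'.
0.000000: (-1.000000, 1.300000); f=(1.300000, -0.380000) → (-0.818000, 1.246800)
(x_1(0.14), x_2(0.14)) ≈ (-0.8180, 1.2468)

-0.8180, 1.2468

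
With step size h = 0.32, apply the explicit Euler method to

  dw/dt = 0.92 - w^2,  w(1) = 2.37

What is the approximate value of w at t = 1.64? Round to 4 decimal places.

Euler: w_{n+1} = w_n + h·f(t_n, w_n).
t=1.000000, w=2.370000: f=-4.696900 → w ← 2.370000 + 0.32·(-4.696900) = 0.866992
t=1.320000, w=0.866992: f=0.168325 → w ← 0.866992 + 0.32·0.168325 = 0.920856
w(1.64) ≈ 0.9209

0.9209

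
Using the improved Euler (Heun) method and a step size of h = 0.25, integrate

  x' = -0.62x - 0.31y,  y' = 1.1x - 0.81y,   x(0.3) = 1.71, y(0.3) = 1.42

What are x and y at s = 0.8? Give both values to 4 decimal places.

1.0509, 1.5438

Heun on (x,y): k1 = f(s_n, state_n); k2 = f(s_n + h, state_n + h·k1); state_{n+1} = state_n + (h/2)·(k1 + k2).
0.300000: (1.710000, 1.420000)
  k1 = (-1.500400, 0.730800)
  predictor → (1.334900, 1.602700)
  k2 = (-1.324475, 0.170203)
  → (1.356891, 1.532625)
0.550000: (1.356891, 1.532625)
  k1 = (-1.316386, 0.251153)
  predictor → (1.027794, 1.595414)
  k2 = (-1.131811, -0.161712)
  → (1.050866, 1.543806)
(x(0.8), y(0.8)) ≈ (1.0509, 1.5438)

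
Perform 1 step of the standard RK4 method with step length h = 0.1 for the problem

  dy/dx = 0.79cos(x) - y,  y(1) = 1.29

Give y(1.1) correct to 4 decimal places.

1.2046

RK4: k1 = f(x_n, y_n); k2 = f(x_n + h/2, y_n + (h/2)·k1); k3 = f(x_n + h/2, y_n + (h/2)·k2); k4 = f(x_n + h, y_n + h·k3); y_{n+1} = y_n + (h/6)·(k1 + 2k2 + 2k3 + k4).
x=1.000000, y=1.290000:
  k1 = f(1.000000, 1.290000) = -0.863161
  k2 = f(1.050000, 1.246842) = -0.853761
  k3 = f(1.050000, 1.247312) = -0.854231
  k4 = f(1.100000, 1.204577) = -0.846236
  y ← 1.290000 + (0.1/6)·(k1 + 2k2 + 2k3 + k4) = 1.204577
y(1.1) ≈ 1.2046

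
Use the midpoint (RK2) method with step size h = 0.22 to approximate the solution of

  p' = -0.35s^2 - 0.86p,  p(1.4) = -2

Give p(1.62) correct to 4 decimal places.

Midpoint: k1 = f(s_n, p_n); k2 = f(s_n + h/2, p_n + (h/2)·k1); p_{n+1} = p_n + h·k2.
s=1.400000, p=-2.000000:
  k1 = f(1.400000, -2.000000) = 1.034000
  k2 = f(1.510000, -1.886260) = 0.824149
  p ← -2.000000 + 0.22·0.824149 = -1.818687
p(1.62) ≈ -1.8187

-1.8187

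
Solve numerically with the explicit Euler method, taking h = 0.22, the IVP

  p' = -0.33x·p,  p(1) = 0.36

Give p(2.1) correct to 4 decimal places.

0.2069

Euler: p_{n+1} = p_n + h·f(x_n, p_n).
x=1.000000, p=0.360000: f=-0.118800 → p ← 0.360000 + 0.22·(-0.118800) = 0.333864
x=1.220000, p=0.333864: f=-0.134414 → p ← 0.333864 + 0.22·(-0.134414) = 0.304293
x=1.440000, p=0.304293: f=-0.144600 → p ← 0.304293 + 0.22·(-0.144600) = 0.272481
x=1.660000, p=0.272481: f=-0.149265 → p ← 0.272481 + 0.22·(-0.149265) = 0.239643
x=1.880000, p=0.239643: f=-0.148674 → p ← 0.239643 + 0.22·(-0.148674) = 0.206934
p(2.1) ≈ 0.2069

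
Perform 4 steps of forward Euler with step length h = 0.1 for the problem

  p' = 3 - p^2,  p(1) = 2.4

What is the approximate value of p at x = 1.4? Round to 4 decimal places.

1.8288

Euler: p_{n+1} = p_n + h·f(x_n, p_n).
x=1.000000, p=2.400000: f=-2.760000 → p ← 2.400000 + 0.1·(-2.760000) = 2.124000
x=1.100000, p=2.124000: f=-1.511376 → p ← 2.124000 + 0.1·(-1.511376) = 1.972862
x=1.200000, p=1.972862: f=-0.892186 → p ← 1.972862 + 0.1·(-0.892186) = 1.883644
x=1.300000, p=1.883644: f=-0.548114 → p ← 1.883644 + 0.1·(-0.548114) = 1.828832
p(1.4) ≈ 1.8288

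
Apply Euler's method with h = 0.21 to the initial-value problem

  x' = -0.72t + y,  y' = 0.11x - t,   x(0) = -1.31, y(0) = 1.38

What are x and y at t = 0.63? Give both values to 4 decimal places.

-0.5628, 1.1761

Euler on (x,y): x_{n+1} = x_n + h·x', y_{n+1} = y_n + h·y'.
0.000000: (-1.310000, 1.380000); f=(1.380000, -0.144100) → (-1.020200, 1.349739)
0.210000: (-1.020200, 1.349739); f=(1.198539, -0.322222) → (-0.768507, 1.282072)
0.420000: (-0.768507, 1.282072); f=(0.979672, -0.504536) → (-0.562776, 1.176120)
(x(0.63), y(0.63)) ≈ (-0.5628, 1.1761)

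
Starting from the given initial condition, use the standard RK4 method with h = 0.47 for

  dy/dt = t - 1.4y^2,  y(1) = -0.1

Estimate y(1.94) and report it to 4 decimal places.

RK4: k1 = f(t_n, y_n); k2 = f(t_n + h/2, y_n + (h/2)·k1); k3 = f(t_n + h/2, y_n + (h/2)·k2); k4 = f(t_n + h, y_n + h·k3); y_{n+1} = y_n + (h/6)·(k1 + 2k2 + 2k3 + k4).
t=1.000000, y=-0.100000:
  k1 = f(1.000000, -0.100000) = 0.986000
  k2 = f(1.235000, 0.131710) = 1.210713
  k3 = f(1.235000, 0.184518) = 1.187335
  k4 = f(1.470000, 0.458047) = 1.176270
  y ← -0.100000 + (0.47/6)·(k1 + 2k2 + 2k3 + k4) = 0.445072
t=1.470000, y=0.445072:
  k1 = f(1.470000, 0.445072) = 1.192675
  k2 = f(1.705000, 0.725351) = 0.968413
  k3 = f(1.705000, 0.672649) = 1.071561
  k4 = f(1.940000, 0.948705) = 0.679941
  y ← 0.445072 + (0.47/6)·(k1 + 2k2 + 2k3 + k4) = 0.911356
y(1.94) ≈ 0.9114

0.9114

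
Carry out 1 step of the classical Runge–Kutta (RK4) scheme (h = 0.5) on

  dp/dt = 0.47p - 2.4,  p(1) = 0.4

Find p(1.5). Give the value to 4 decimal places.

RK4: k1 = f(t_n, p_n); k2 = f(t_n + h/2, p_n + (h/2)·k1); k3 = f(t_n + h/2, p_n + (h/2)·k2); k4 = f(t_n + h, p_n + h·k3); p_{n+1} = p_n + (h/6)·(k1 + 2k2 + 2k3 + k4).
t=1.000000, p=0.400000:
  k1 = f(1.000000, 0.400000) = -2.212000
  k2 = f(1.250000, -0.153000) = -2.471910
  k3 = f(1.250000, -0.217977) = -2.502449
  k4 = f(1.500000, -0.851225) = -2.800076
  p ← 0.400000 + (0.5/6)·(k1 + 2k2 + 2k3 + k4) = -0.846733
p(1.5) ≈ -0.8467

-0.8467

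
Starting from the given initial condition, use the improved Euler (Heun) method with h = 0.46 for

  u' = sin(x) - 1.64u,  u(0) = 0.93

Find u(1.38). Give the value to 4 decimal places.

0.5484

Heun: k1 = f(x_n, u_n); k2 = f(x_n + h, u_n + h·k1); u_{n+1} = u_n + (h/2)·(k1 + k2).
x=0.000000, u=0.930000:
  k1 = f(0.000000, 0.930000) = -1.525200
  k2 = f(0.460000, 0.228408) = 0.069359
  u ← 0.930000 + (0.46/2)·(-1.525200 + 0.069359) = 0.595157
x=0.460000, u=0.595157:
  k1 = f(0.460000, 0.595157) = -0.532109
  k2 = f(0.920000, 0.350387) = 0.220968
  u ← 0.595157 + (0.46/2)·(-0.532109 + 0.220968) = 0.523594
x=0.920000, u=0.523594:
  k1 = f(0.920000, 0.523594) = -0.063093
  k2 = f(1.380000, 0.494571) = 0.170756
  u ← 0.523594 + (0.46/2)·(-0.063093 + 0.170756) = 0.548357
u(1.38) ≈ 0.5484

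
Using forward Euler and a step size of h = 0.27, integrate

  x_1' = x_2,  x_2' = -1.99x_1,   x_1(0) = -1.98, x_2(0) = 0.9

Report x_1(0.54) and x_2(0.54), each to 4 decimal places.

-1.2068, 2.8971

Euler on (x_1,x_2): x_1_{n+1} = x_1_n + h·x_1', x_2_{n+1} = x_2_n + h·x_2'.
0.000000: (-1.980000, 0.900000); f=(0.900000, 3.940200) → (-1.737000, 1.963854)
0.270000: (-1.737000, 1.963854); f=(1.963854, 3.456630) → (-1.206759, 2.897144)
(x_1(0.54), x_2(0.54)) ≈ (-1.2068, 2.8971)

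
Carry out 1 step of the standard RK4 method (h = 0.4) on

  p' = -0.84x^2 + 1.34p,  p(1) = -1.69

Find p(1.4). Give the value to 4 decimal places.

RK4: k1 = f(x_n, p_n); k2 = f(x_n + h/2, p_n + (h/2)·k1); k3 = f(x_n + h/2, p_n + (h/2)·k2); k4 = f(x_n + h, p_n + h·k3); p_{n+1} = p_n + (h/6)·(k1 + 2k2 + 2k3 + k4).
x=1.000000, p=-1.690000:
  k1 = f(1.000000, -1.690000) = -3.104600
  k2 = f(1.200000, -2.310920) = -4.306233
  k3 = f(1.200000, -2.551247) = -4.628270
  k4 = f(1.400000, -3.541308) = -6.391753
  p ← -1.690000 + (0.4/6)·(k1 + 2k2 + 2k3 + k4) = -3.514357
p(1.4) ≈ -3.5144

-3.5144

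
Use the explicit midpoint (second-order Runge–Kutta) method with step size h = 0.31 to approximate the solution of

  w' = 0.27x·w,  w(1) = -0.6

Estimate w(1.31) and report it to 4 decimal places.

-0.6604

Midpoint: k1 = f(x_n, w_n); k2 = f(x_n + h/2, w_n + (h/2)·k1); w_{n+1} = w_n + h·k2.
x=1.000000, w=-0.600000:
  k1 = f(1.000000, -0.600000) = -0.162000
  k2 = f(1.155000, -0.625110) = -0.194941
  w ← -0.600000 + 0.31·(-0.194941) = -0.660432
w(1.31) ≈ -0.6604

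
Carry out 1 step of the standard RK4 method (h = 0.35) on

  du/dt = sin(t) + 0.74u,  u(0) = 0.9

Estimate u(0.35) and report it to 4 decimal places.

1.2323

RK4: k1 = f(t_n, u_n); k2 = f(t_n + h/2, u_n + (h/2)·k1); k3 = f(t_n + h/2, u_n + (h/2)·k2); k4 = f(t_n + h, u_n + h·k3); u_{n+1} = u_n + (h/6)·(k1 + 2k2 + 2k3 + k4).
t=0.000000, u=0.900000:
  k1 = f(0.000000, 0.900000) = 0.666000
  k2 = f(0.175000, 1.016550) = 0.926355
  k3 = f(0.175000, 1.062112) = 0.960071
  k4 = f(0.350000, 1.236025) = 1.257556
  u ← 0.900000 + (0.35/6)·(k1 + 2k2 + 2k3 + k4) = 1.232291
u(0.35) ≈ 1.2323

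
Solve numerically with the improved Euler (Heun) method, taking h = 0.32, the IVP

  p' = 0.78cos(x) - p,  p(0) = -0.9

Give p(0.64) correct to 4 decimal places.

-0.1519

Heun: k1 = f(x_n, p_n); k2 = f(x_n + h, p_n + h·k1); p_{n+1} = p_n + (h/2)·(k1 + k2).
x=0.000000, p=-0.900000:
  k1 = f(0.000000, -0.900000) = 1.680000
  k2 = f(0.320000, -0.362400) = 1.102804
  p ← -0.900000 + (0.32/2)·(1.680000 + 1.102804) = -0.454751
x=0.320000, p=-0.454751:
  k1 = f(0.320000, -0.454751) = 1.195155
  k2 = f(0.640000, -0.072302) = 0.697936
  p ← -0.454751 + (0.32/2)·(1.195155 + 0.697936) = -0.151857
p(0.64) ≈ -0.1519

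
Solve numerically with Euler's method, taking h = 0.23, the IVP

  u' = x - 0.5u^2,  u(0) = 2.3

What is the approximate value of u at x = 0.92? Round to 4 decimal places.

Euler: u_{n+1} = u_n + h·f(x_n, u_n).
x=0.000000, u=2.300000: f=-2.645000 → u ← 2.300000 + 0.23·(-2.645000) = 1.691650
x=0.230000, u=1.691650: f=-1.200840 → u ← 1.691650 + 0.23·(-1.200840) = 1.415457
x=0.460000, u=1.415457: f=-0.541759 → u ← 1.415457 + 0.23·(-0.541759) = 1.290852
x=0.690000, u=1.290852: f=-0.143150 → u ← 1.290852 + 0.23·(-0.143150) = 1.257928
u(0.92) ≈ 1.2579

1.2579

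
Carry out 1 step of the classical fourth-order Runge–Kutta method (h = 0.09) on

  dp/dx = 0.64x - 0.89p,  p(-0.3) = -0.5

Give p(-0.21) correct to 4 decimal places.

RK4: k1 = f(x_n, p_n); k2 = f(x_n + h/2, p_n + (h/2)·k1); k3 = f(x_n + h/2, p_n + (h/2)·k2); k4 = f(x_n + h, p_n + h·k3); p_{n+1} = p_n + (h/6)·(k1 + 2k2 + 2k3 + k4).
x=-0.300000, p=-0.500000:
  k1 = f(-0.300000, -0.500000) = 0.253000
  k2 = f(-0.255000, -0.488615) = 0.271667
  k3 = f(-0.255000, -0.487775) = 0.270920
  k4 = f(-0.210000, -0.475617) = 0.288899
  p ← -0.500000 + (0.09/6)·(k1 + 2k2 + 2k3 + k4) = -0.475594
p(-0.21) ≈ -0.4756

-0.4756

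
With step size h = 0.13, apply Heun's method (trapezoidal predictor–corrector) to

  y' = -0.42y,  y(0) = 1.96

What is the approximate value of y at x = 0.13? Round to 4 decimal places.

1.8559

Heun: k1 = f(x_n, y_n); k2 = f(x_n + h, y_n + h·k1); y_{n+1} = y_n + (h/2)·(k1 + k2).
x=0.000000, y=1.960000:
  k1 = f(0.000000, 1.960000) = -0.823200
  k2 = f(0.130000, 1.852984) = -0.778253
  y ← 1.960000 + (0.13/2)·(-0.823200 + (-0.778253)) = 1.855906
y(0.13) ≈ 1.8559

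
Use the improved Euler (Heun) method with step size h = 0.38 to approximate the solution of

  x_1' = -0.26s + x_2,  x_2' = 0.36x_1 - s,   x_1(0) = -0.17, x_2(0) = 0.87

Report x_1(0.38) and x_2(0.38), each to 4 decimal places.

Heun on (x_1,x_2): k1 = f(s_n, state_n); k2 = f(s_n + h, state_n + h·k1); state_{n+1} = state_n + (h/2)·(k1 + k2).
0.000000: (-0.170000, 0.870000)
  k1 = (0.870000, -0.061200)
  predictor → (0.160600, 0.846744)
  k2 = (0.747944, -0.322184)
  → (0.137409, 0.797157)
(x_1(0.38), x_2(0.38)) ≈ (0.1374, 0.7972)

0.1374, 0.7972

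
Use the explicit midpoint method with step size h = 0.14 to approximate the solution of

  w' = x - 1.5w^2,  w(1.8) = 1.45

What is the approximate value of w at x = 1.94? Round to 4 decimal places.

Midpoint: k1 = f(x_n, w_n); k2 = f(x_n + h/2, w_n + (h/2)·k1); w_{n+1} = w_n + h·k2.
x=1.800000, w=1.450000:
  k1 = f(1.800000, 1.450000) = -1.353750
  k2 = f(1.870000, 1.355237) = -0.885003
  w ← 1.450000 + 0.14·(-0.885003) = 1.326100
w(1.94) ≈ 1.3261

1.3261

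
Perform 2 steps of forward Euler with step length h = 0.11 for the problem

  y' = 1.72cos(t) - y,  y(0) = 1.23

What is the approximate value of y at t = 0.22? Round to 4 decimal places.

Euler: y_{n+1} = y_n + h·f(t_n, y_n).
t=0.000000, y=1.230000: f=0.490000 → y ← 1.230000 + 0.11·0.490000 = 1.283900
t=0.110000, y=1.283900: f=0.425704 → y ← 1.283900 + 0.11·0.425704 = 1.330727
y(0.22) ≈ 1.3307

1.3307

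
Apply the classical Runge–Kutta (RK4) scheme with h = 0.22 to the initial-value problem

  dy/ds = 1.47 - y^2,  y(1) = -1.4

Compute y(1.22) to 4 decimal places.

RK4: k1 = f(s_n, y_n); k2 = f(s_n + h/2, y_n + (h/2)·k1); k3 = f(s_n + h/2, y_n + (h/2)·k2); k4 = f(s_n + h, y_n + h·k3); y_{n+1} = y_n + (h/6)·(k1 + 2k2 + 2k3 + k4).
s=1.000000, y=-1.400000:
  k1 = f(1.000000, -1.400000) = -0.490000
  k2 = f(1.110000, -1.453900) = -0.643825
  k3 = f(1.110000, -1.470821) = -0.693314
  k4 = f(1.220000, -1.552529) = -0.940346
  y ← -1.400000 + (0.22/6)·(k1 + 2k2 + 2k3 + k4) = -1.550503
y(1.22) ≈ -1.5505

-1.5505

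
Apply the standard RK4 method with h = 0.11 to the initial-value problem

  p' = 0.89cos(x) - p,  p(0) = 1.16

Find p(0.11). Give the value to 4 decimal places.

1.1317

RK4: k1 = f(x_n, p_n); k2 = f(x_n + h/2, p_n + (h/2)·k1); k3 = f(x_n + h/2, p_n + (h/2)·k2); k4 = f(x_n + h, p_n + h·k3); p_{n+1} = p_n + (h/6)·(k1 + 2k2 + 2k3 + k4).
x=0.000000, p=1.160000:
  k1 = f(0.000000, 1.160000) = -0.270000
  k2 = f(0.055000, 1.145150) = -0.256496
  k3 = f(0.055000, 1.145893) = -0.257239
  k4 = f(0.110000, 1.131704) = -0.247083
  p ← 1.160000 + (0.11/6)·(k1 + 2k2 + 2k3 + k4) = 1.131683
p(0.11) ≈ 1.1317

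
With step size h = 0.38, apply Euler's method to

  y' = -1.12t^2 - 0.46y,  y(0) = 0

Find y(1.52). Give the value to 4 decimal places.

-0.7978

Euler: y_{n+1} = y_n + h·f(t_n, y_n).
t=0.000000, y=0.000000: f=0.000000 → y ← 0.000000 + 0.38·0.000000 = 0.000000
t=0.380000, y=0.000000: f=-0.161728 → y ← 0.000000 + 0.38·(-0.161728) = -0.061457
t=0.760000, y=-0.061457: f=-0.618642 → y ← -0.061457 + 0.38·(-0.618642) = -0.296541
t=1.140000, y=-0.296541: f=-1.319143 → y ← -0.296541 + 0.38·(-1.319143) = -0.797815
y(1.52) ≈ -0.7978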